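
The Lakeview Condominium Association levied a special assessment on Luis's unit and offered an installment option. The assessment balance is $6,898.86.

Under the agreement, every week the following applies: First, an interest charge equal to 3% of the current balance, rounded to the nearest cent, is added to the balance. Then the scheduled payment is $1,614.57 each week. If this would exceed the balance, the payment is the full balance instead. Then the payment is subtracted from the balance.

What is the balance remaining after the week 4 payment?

$1,009.97

Week 1: $6,898.86 +$206.97 interest = $7,105.83; pay $1,614.57 → $5,491.26
Week 2: $5,491.26 +$164.74 interest = $5,656.00; pay $1,614.57 → $4,041.43
Week 3: $4,041.43 +$121.24 interest = $4,162.67; pay $1,614.57 → $2,548.10
Week 4: $2,548.10 +$76.44 interest = $2,624.54; pay $1,614.57 → $1,009.97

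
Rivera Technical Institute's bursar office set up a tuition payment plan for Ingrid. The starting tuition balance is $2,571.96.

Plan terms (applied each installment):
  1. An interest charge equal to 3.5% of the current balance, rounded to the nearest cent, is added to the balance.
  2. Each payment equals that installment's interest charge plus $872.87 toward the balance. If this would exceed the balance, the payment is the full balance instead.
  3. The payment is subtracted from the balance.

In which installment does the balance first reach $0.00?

3

Installment 1: opening $2,571.96; interest $90.02 → $2,661.98; payment $962.89; balance $1,699.09
Installment 2: opening $1,699.09; interest $59.47 → $1,758.56; payment $932.34; balance $826.22
Installment 3: opening $826.22; interest $28.92 → $855.14; payment $855.14; balance $0.00
Balance reaches $0.00 in installment 3.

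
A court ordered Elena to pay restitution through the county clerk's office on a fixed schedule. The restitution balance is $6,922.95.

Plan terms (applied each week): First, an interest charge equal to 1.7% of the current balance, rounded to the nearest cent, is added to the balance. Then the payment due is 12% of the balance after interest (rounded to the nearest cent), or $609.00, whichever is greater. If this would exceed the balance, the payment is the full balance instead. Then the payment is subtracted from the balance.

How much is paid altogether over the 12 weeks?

$7,665.34

Week 1: $6,922.95 +$117.69 interest = $7,040.64; pay $844.88 → $6,195.76
Week 2: $6,195.76 +$105.33 interest = $6,301.09; pay $756.13 → $5,544.96
Week 3: $5,544.96 +$94.26 interest = $5,639.22; pay $676.71 → $4,962.51
Week 4: $4,962.51 +$84.36 interest = $5,046.87; pay $609.00 → $4,437.87
Week 5: $4,437.87 +$75.44 interest = $4,513.31; pay $609.00 → $3,904.31
Week 6: $3,904.31 +$66.37 interest = $3,970.68; pay $609.00 → $3,361.68
Week 7: $3,361.68 +$57.15 interest = $3,418.83; pay $609.00 → $2,809.83
Week 8: $2,809.83 +$47.77 interest = $2,857.60; pay $609.00 → $2,248.60
Week 9: $2,248.60 +$38.23 interest = $2,286.83; pay $609.00 → $1,677.83
Week 10: $1,677.83 +$28.52 interest = $1,706.35; pay $609.00 → $1,097.35
Week 11: $1,097.35 +$18.65 interest = $1,116.00; pay $609.00 → $507.00
Week 12: $507.00 +$8.62 interest = $515.62; pay $515.62 → $0.00
Total paid: $7,665.34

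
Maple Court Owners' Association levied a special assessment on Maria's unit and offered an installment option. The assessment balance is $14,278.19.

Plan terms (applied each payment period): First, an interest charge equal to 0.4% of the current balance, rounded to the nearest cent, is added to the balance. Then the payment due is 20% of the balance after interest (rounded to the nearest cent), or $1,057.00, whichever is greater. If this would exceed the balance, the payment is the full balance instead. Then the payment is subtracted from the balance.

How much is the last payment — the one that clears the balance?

$598.78

Payment period 1: $14,278.19 +$57.11 interest = $14,335.30; pay $2,867.06 → $11,468.24
Payment period 2: $11,468.24 +$45.87 interest = $11,514.11; pay $2,302.82 → $9,211.29
Payment period 3: $9,211.29 +$36.85 interest = $9,248.14; pay $1,849.63 → $7,398.51
Payment period 4: $7,398.51 +$29.59 interest = $7,428.10; pay $1,485.62 → $5,942.48
Payment period 5: $5,942.48 +$23.77 interest = $5,966.25; pay $1,193.25 → $4,773.00
Payment period 6: $4,773.00 +$19.09 interest = $4,792.09; pay $1,057.00 → $3,735.09
Payment period 7: $3,735.09 +$14.94 interest = $3,750.03; pay $1,057.00 → $2,693.03
Payment period 8: $2,693.03 +$10.77 interest = $2,703.80; pay $1,057.00 → $1,646.80
Payment period 9: $1,646.80 +$6.59 interest = $1,653.39; pay $1,057.00 → $596.39
Payment period 10: $596.39 +$2.39 interest = $598.78; pay $598.78 → $0.00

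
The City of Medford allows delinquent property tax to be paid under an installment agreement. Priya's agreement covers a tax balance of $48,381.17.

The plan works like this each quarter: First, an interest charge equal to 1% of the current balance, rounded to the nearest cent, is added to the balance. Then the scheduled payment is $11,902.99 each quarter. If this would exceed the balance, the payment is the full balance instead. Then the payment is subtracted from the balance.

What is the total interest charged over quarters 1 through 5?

$1,265.67

Quarter 1: opening $48,381.17; interest $483.81 → $48,864.98; payment $11,902.99; balance $36,961.99
Quarter 2: opening $36,961.99; interest $369.62 → $37,331.61; payment $11,902.99; balance $25,428.62
Quarter 3: opening $25,428.62; interest $254.29 → $25,682.91; payment $11,902.99; balance $13,779.92
Quarter 4: opening $13,779.92; interest $137.80 → $13,917.72; payment $11,902.99; balance $2,014.73
Quarter 5: opening $2,014.73; interest $20.15 → $2,034.88; payment $2,034.88; balance $0.00
Total interest: $483.81 + $369.62 + $254.29 + $137.80 + $20.15 = $1,265.67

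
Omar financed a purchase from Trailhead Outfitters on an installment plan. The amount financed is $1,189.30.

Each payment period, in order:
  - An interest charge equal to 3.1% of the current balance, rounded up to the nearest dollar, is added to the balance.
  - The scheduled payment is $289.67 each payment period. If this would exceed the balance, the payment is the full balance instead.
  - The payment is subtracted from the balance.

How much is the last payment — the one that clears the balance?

$136.62

# | Opening | Interest | Payment | End bal
1 | $1,189.30 | $37.00 | $289.67 | $936.63
2 | $936.63 | $30.00 | $289.67 | $676.96
3 | $676.96 | $21.00 | $289.67 | $408.29
4 | $408.29 | $13.00 | $289.67 | $131.62
5 | $131.62 | $5.00 | $136.62 | $0.00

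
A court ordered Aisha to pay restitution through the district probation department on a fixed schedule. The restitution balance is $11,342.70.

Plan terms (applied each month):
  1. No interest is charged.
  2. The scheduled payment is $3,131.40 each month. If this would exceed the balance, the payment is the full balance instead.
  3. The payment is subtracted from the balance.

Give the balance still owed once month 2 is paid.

$5,079.90

Month 1: $11,342.70 − $3,131.40 → $8,211.30
Month 2: $8,211.30 − $3,131.40 → $5,079.90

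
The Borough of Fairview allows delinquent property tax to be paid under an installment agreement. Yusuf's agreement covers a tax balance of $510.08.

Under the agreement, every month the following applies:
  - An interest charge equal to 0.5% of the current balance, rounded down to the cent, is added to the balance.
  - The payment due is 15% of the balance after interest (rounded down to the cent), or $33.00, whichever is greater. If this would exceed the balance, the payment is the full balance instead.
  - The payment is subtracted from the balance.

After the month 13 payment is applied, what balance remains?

$0.00

Month 1: opening $510.08; interest $2.55 → $512.63; payment $76.89; balance $435.74
Month 2: opening $435.74; interest $2.17 → $437.91; payment $65.68; balance $372.23
Month 3: opening $372.23; interest $1.86 → $374.09; payment $56.11; balance $317.98
Month 4: opening $317.98; interest $1.58 → $319.56; payment $47.93; balance $271.63
Month 5: opening $271.63; interest $1.35 → $272.98; payment $40.94; balance $232.04
Month 6: opening $232.04; interest $1.16 → $233.20; payment $34.98; balance $198.22
Month 7: opening $198.22; interest $0.99 → $199.21; payment $33.00; balance $166.21
Month 8: opening $166.21; interest $0.83 → $167.04; payment $33.00; balance $134.04
Month 9: opening $134.04; interest $0.67 → $134.71; payment $33.00; balance $101.71
Month 10: opening $101.71; interest $0.50 → $102.21; payment $33.00; balance $69.21
Month 11: opening $69.21; interest $0.34 → $69.55; payment $33.00; balance $36.55
Month 12: opening $36.55; interest $0.18 → $36.73; payment $33.00; balance $3.73
Month 13: opening $3.73; interest $0.01 → $3.74; payment $3.74; balance $0.00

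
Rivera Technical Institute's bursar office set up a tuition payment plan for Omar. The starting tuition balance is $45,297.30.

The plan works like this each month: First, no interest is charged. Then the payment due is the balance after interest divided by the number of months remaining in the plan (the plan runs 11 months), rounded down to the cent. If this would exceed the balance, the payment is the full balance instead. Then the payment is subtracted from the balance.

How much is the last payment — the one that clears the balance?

Month 1: $45,297.30 − $4,117.93 → $41,179.37
Month 2: $41,179.37 − $4,117.93 → $37,061.44
Month 3: $37,061.44 − $4,117.93 → $32,943.51
Month 4: $32,943.51 − $4,117.93 → $28,825.58
Month 5: $28,825.58 − $4,117.94 → $24,707.64
Month 6: $24,707.64 − $4,117.94 → $20,589.70
Month 7: $20,589.70 − $4,117.94 → $16,471.76
Month 8: $16,471.76 − $4,117.94 → $12,353.82
Month 9: $12,353.82 − $4,117.94 → $8,235.88
Month 10: $8,235.88 − $4,117.94 → $4,117.94
Month 11: $4,117.94 − $4,117.94 → $0.00

$4,117.94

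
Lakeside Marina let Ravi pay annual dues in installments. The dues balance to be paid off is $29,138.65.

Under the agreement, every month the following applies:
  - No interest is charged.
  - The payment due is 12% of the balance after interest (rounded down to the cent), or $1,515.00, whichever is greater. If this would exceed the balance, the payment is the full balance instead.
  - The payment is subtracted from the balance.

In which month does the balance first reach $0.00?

Month 1: opening $29,138.65; payment $3,496.63; balance $25,642.02
Month 2: opening $25,642.02; payment $3,077.04; balance $22,564.98
Month 3: opening $22,564.98; payment $2,707.79; balance $19,857.19
Month 4: opening $19,857.19; payment $2,382.86; balance $17,474.33
Month 5: opening $17,474.33; payment $2,096.91; balance $15,377.42
Month 6: opening $15,377.42; payment $1,845.29; balance $13,532.13
Month 7: opening $13,532.13; payment $1,623.85; balance $11,908.28
Month 8: opening $11,908.28; payment $1,515.00; balance $10,393.28
Month 9: opening $10,393.28; payment $1,515.00; balance $8,878.28
Month 10: opening $8,878.28; payment $1,515.00; balance $7,363.28
Month 11: opening $7,363.28; payment $1,515.00; balance $5,848.28
Month 12: opening $5,848.28; payment $1,515.00; balance $4,333.28
Month 13: opening $4,333.28; payment $1,515.00; balance $2,818.28
Month 14: opening $2,818.28; payment $1,515.00; balance $1,303.28
Month 15: opening $1,303.28; payment $1,303.28; balance $0.00
Balance reaches $0.00 in month 15.

15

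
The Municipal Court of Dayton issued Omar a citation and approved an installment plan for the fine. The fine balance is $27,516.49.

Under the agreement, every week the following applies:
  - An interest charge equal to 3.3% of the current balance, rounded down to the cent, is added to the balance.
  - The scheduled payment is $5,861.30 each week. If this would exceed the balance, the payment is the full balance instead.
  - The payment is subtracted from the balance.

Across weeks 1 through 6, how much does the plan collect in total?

$30,402.28

# | Opening | Interest | Payment | End bal
1 | $27,516.49 | $908.04 | $5,861.30 | $22,563.23
2 | $22,563.23 | $744.58 | $5,861.30 | $17,446.51
3 | $17,446.51 | $575.73 | $5,861.30 | $12,160.94
4 | $12,160.94 | $401.31 | $5,861.30 | $6,700.95
5 | $6,700.95 | $221.13 | $5,861.30 | $1,060.78
6 | $1,060.78 | $35.00 | $1,095.78 | $0.00
Total paid: $30,402.28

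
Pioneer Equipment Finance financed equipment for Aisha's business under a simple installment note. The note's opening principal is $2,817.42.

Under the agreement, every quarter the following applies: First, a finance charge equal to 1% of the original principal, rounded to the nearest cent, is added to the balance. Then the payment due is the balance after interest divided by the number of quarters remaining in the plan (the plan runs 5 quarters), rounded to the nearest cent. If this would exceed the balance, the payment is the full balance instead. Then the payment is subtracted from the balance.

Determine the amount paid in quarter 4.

$599.64

Quarter 1: opening $2,817.42; interest $28.17 → $2,845.59; payment $569.12; balance $2,276.47
Quarter 2: opening $2,276.47; interest $28.17 → $2,304.64; payment $576.16; balance $1,728.48
Quarter 3: opening $1,728.48; interest $28.17 → $1,756.65; payment $585.55; balance $1,171.10
Quarter 4: opening $1,171.10; interest $28.17 → $1,199.27; payment $599.64; balance $599.63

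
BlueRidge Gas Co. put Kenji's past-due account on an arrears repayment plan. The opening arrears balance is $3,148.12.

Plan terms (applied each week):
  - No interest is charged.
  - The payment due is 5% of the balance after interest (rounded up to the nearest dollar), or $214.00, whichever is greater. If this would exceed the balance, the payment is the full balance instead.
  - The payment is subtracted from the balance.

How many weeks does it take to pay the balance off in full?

15

Week 1: $3,148.12 − $214.00 → $2,934.12
Week 2: $2,934.12 − $214.00 → $2,720.12
Week 3: $2,720.12 − $214.00 → $2,506.12
Week 4: $2,506.12 − $214.00 → $2,292.12
Week 5: $2,292.12 − $214.00 → $2,078.12
Week 6: $2,078.12 − $214.00 → $1,864.12
Week 7: $1,864.12 − $214.00 → $1,650.12
Week 8: $1,650.12 − $214.00 → $1,436.12
Week 9: $1,436.12 − $214.00 → $1,222.12
Week 10: $1,222.12 − $214.00 → $1,008.12
Week 11: $1,008.12 − $214.00 → $794.12
Week 12: $794.12 − $214.00 → $580.12
Week 13: $580.12 − $214.00 → $366.12
Week 14: $366.12 − $214.00 → $152.12
Week 15: $152.12 − $152.12 → $0.00
Balance reaches $0.00 in week 15.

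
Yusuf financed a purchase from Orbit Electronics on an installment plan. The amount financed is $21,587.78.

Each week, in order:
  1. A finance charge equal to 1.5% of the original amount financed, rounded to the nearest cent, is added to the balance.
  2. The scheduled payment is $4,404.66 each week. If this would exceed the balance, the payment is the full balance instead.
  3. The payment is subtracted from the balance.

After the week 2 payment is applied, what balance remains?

Week 1: opening $21,587.78; interest $323.82 → $21,911.60; payment $4,404.66; balance $17,506.94
Week 2: opening $17,506.94; interest $323.82 → $17,830.76; payment $4,404.66; balance $13,426.10

$13,426.10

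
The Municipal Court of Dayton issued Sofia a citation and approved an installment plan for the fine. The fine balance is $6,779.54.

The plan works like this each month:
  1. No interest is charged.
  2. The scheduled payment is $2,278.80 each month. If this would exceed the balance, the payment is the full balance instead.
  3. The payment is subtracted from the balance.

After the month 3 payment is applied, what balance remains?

Month 1: opening $6,779.54; payment $2,278.80; balance $4,500.74
Month 2: opening $4,500.74; payment $2,278.80; balance $2,221.94
Month 3: opening $2,221.94; payment $2,221.94; balance $0.00

$0.00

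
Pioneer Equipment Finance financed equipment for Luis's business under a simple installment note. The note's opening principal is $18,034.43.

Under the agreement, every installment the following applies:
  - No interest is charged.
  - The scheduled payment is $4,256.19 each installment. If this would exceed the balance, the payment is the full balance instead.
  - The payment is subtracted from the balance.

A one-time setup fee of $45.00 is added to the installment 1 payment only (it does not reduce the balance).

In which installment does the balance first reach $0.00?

Installment 1: opening $18,034.43; payment $4,256.19 (+ $45.00 fee); balance $13,778.24
Installment 2: opening $13,778.24; payment $4,256.19; balance $9,522.05
Installment 3: opening $9,522.05; payment $4,256.19; balance $5,265.86
Installment 4: opening $5,265.86; payment $4,256.19; balance $1,009.67
Installment 5: opening $1,009.67; payment $1,009.67; balance $0.00
Balance reaches $0.00 in installment 5.

5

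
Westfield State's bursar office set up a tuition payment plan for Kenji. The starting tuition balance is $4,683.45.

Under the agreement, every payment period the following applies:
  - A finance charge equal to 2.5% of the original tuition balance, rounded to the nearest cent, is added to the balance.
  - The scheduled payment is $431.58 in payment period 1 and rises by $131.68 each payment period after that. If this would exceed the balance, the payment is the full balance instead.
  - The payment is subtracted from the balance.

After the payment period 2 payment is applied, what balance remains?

Payment period 1: opening $4,683.45; interest $117.09 → $4,800.54; payment $431.58; balance $4,368.96
Payment period 2: opening $4,368.96; interest $117.09 → $4,486.05; payment $563.26; balance $3,922.79

$3,922.79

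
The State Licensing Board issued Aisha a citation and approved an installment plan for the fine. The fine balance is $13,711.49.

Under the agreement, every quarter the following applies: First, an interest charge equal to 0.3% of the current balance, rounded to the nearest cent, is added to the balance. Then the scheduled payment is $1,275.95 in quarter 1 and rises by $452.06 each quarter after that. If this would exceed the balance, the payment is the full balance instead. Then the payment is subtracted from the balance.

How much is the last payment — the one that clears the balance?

Quarter 1: $13,711.49 +$41.13 interest = $13,752.62; pay $1,275.95 → $12,476.67
Quarter 2: $12,476.67 +$37.43 interest = $12,514.10; pay $1,728.01 → $10,786.09
Quarter 3: $10,786.09 +$32.36 interest = $10,818.45; pay $2,180.07 → $8,638.38
Quarter 4: $8,638.38 +$25.92 interest = $8,664.30; pay $2,632.13 → $6,032.17
Quarter 5: $6,032.17 +$18.10 interest = $6,050.27; pay $3,084.19 → $2,966.08
Quarter 6: $2,966.08 +$8.90 interest = $2,974.98; pay $2,974.98 → $0.00

$2,974.98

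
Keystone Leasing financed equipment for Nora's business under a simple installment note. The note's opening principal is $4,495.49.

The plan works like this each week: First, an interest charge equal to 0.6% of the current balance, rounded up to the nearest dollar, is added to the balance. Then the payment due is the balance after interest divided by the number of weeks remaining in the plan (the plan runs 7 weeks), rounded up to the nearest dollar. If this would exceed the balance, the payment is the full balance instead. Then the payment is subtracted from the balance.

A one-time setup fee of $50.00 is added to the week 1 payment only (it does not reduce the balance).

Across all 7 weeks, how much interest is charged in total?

$111.00

# | Opening | Interest | Payment | Fee | End bal
1 | $4,495.49 | $27.00 | $647.00 | $50.00 | $3,875.49
2 | $3,875.49 | $24.00 | $650.00 | — | $3,249.49
3 | $3,249.49 | $20.00 | $654.00 | — | $2,615.49
4 | $2,615.49 | $16.00 | $658.00 | — | $1,973.49
5 | $1,973.49 | $12.00 | $662.00 | — | $1,323.49
6 | $1,323.49 | $8.00 | $666.00 | — | $665.49
7 | $665.49 | $4.00 | $669.49 | — | $0.00
Total interest: $27.00 + $24.00 + $20.00 + $16.00 + $12.00 + $8.00 + $4.00 = $111.00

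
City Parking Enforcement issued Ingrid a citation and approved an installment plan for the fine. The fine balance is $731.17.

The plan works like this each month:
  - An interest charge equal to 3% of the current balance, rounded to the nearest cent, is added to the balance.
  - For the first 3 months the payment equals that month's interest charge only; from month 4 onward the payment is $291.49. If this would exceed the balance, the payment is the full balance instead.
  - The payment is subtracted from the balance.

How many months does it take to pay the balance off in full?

6

# | Opening | Interest | Payment | End bal
1 | $731.17 | $21.94 | $21.94 | $731.17
2 | $731.17 | $21.94 | $21.94 | $731.17
3 | $731.17 | $21.94 | $21.94 | $731.17
4 | $731.17 | $21.94 | $291.49 | $461.62
5 | $461.62 | $13.85 | $291.49 | $183.98
6 | $183.98 | $5.52 | $189.50 | $0.00
Balance reaches $0.00 in month 6.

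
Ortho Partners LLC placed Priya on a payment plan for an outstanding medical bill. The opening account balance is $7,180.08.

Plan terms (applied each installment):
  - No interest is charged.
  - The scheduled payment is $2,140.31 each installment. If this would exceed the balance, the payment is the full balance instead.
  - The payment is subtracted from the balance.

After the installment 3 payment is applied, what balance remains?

$759.15

Installment 1: opening $7,180.08; payment $2,140.31; balance $5,039.77
Installment 2: opening $5,039.77; payment $2,140.31; balance $2,899.46
Installment 3: opening $2,899.46; payment $2,140.31; balance $759.15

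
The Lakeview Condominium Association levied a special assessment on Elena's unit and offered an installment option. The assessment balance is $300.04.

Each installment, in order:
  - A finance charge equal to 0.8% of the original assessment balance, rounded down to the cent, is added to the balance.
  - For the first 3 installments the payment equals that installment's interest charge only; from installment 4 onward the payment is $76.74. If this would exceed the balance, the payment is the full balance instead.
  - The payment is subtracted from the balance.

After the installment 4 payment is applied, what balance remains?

$225.70

Installment 1: $300.04 +$2.40 interest = $302.44; pay $2.40 → $300.04
Installment 2: $300.04 +$2.40 interest = $302.44; pay $2.40 → $300.04
Installment 3: $300.04 +$2.40 interest = $302.44; pay $2.40 → $300.04
Installment 4: $300.04 +$2.40 interest = $302.44; pay $76.74 → $225.70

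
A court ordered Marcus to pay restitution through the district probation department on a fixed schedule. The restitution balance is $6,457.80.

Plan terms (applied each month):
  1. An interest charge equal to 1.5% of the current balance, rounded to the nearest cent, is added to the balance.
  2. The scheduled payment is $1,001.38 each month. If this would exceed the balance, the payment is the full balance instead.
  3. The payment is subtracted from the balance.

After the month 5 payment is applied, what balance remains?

$1,797.51

Month 1: $6,457.80 +$96.87 interest = $6,554.67; pay $1,001.38 → $5,553.29
Month 2: $5,553.29 +$83.30 interest = $5,636.59; pay $1,001.38 → $4,635.21
Month 3: $4,635.21 +$69.53 interest = $4,704.74; pay $1,001.38 → $3,703.36
Month 4: $3,703.36 +$55.55 interest = $3,758.91; pay $1,001.38 → $2,757.53
Month 5: $2,757.53 +$41.36 interest = $2,798.89; pay $1,001.38 → $1,797.51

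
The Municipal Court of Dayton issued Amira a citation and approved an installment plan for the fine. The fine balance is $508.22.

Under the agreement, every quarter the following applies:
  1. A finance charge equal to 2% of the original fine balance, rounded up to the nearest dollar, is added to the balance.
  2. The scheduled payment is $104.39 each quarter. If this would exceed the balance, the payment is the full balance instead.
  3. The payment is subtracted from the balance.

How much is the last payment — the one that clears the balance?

$52.27

# | Opening | Interest | Payment | End bal
1 | $508.22 | $11.00 | $104.39 | $414.83
2 | $414.83 | $11.00 | $104.39 | $321.44
3 | $321.44 | $11.00 | $104.39 | $228.05
4 | $228.05 | $11.00 | $104.39 | $134.66
5 | $134.66 | $11.00 | $104.39 | $41.27
6 | $41.27 | $11.00 | $52.27 | $0.00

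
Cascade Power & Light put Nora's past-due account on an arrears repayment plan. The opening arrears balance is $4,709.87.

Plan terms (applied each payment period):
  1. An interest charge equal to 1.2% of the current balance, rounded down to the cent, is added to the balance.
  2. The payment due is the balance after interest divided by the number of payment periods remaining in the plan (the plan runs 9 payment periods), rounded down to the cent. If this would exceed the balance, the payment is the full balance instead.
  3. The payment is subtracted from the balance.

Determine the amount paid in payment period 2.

$535.95

# | Opening | Interest | Payment | End bal
1 | $4,709.87 | $56.51 | $529.59 | $4,236.79
2 | $4,236.79 | $50.84 | $535.95 | $3,751.68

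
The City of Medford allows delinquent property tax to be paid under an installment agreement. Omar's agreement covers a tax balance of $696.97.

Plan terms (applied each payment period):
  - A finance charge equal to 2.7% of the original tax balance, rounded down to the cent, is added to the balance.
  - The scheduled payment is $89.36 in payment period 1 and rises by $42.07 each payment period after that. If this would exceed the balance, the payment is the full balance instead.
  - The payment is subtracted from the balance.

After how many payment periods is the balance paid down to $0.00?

Payment period 1: opening $696.97; interest $18.81 → $715.78; payment $89.36; balance $626.42
Payment period 2: opening $626.42; interest $18.81 → $645.23; payment $131.43; balance $513.80
Payment period 3: opening $513.80; interest $18.81 → $532.61; payment $173.50; balance $359.11
Payment period 4: opening $359.11; interest $18.81 → $377.92; payment $215.57; balance $162.35
Payment period 5: opening $162.35; interest $18.81 → $181.16; payment $181.16; balance $0.00
Balance reaches $0.00 in payment period 5.

5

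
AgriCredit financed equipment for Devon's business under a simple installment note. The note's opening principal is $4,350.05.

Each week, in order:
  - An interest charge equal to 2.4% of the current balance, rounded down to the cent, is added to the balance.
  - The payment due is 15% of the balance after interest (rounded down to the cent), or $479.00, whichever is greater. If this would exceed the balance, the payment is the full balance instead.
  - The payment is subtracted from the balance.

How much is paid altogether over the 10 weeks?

$4,891.08

# | Opening | Interest | Payment | End bal
1 | $4,350.05 | $104.40 | $668.16 | $3,786.29
2 | $3,786.29 | $90.87 | $581.57 | $3,295.59
3 | $3,295.59 | $79.09 | $506.20 | $2,868.48
4 | $2,868.48 | $68.84 | $479.00 | $2,458.32
5 | $2,458.32 | $58.99 | $479.00 | $2,038.31
6 | $2,038.31 | $48.91 | $479.00 | $1,608.22
7 | $1,608.22 | $38.59 | $479.00 | $1,167.81
8 | $1,167.81 | $28.02 | $479.00 | $716.83
9 | $716.83 | $17.20 | $479.00 | $255.03
10 | $255.03 | $6.12 | $261.15 | $0.00
Total paid: $4,891.08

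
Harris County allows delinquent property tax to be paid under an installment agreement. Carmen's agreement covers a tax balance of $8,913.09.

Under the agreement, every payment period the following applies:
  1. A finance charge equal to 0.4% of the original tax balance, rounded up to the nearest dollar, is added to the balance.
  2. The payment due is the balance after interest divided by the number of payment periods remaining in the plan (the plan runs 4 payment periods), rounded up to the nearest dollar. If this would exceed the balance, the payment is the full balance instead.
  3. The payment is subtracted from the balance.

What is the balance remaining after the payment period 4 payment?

$0.00

Payment period 1: $8,913.09 +$36.00 interest = $8,949.09; pay $2,238.00 → $6,711.09
Payment period 2: $6,711.09 +$36.00 interest = $6,747.09; pay $2,250.00 → $4,497.09
Payment period 3: $4,497.09 +$36.00 interest = $4,533.09; pay $2,267.00 → $2,266.09
Payment period 4: $2,266.09 +$36.00 interest = $2,302.09; pay $2,302.09 → $0.00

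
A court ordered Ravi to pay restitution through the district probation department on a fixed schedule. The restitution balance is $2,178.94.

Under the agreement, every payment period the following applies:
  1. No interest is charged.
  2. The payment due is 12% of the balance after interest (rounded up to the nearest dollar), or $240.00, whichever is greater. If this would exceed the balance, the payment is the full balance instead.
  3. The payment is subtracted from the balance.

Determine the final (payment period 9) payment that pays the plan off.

Payment period 1: opening $2,178.94; payment $262.00; balance $1,916.94
Payment period 2: opening $1,916.94; payment $240.00; balance $1,676.94
Payment period 3: opening $1,676.94; payment $240.00; balance $1,436.94
Payment period 4: opening $1,436.94; payment $240.00; balance $1,196.94
Payment period 5: opening $1,196.94; payment $240.00; balance $956.94
Payment period 6: opening $956.94; payment $240.00; balance $716.94
Payment period 7: opening $716.94; payment $240.00; balance $476.94
Payment period 8: opening $476.94; payment $240.00; balance $236.94
Payment period 9: opening $236.94; payment $236.94; balance $0.00

$236.94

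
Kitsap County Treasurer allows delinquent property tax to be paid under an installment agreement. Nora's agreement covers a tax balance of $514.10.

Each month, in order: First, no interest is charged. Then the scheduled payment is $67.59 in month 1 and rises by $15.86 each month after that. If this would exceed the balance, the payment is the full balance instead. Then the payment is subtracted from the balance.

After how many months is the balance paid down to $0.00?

# | Opening | Payment | End bal
1 | $514.10 | $67.59 | $446.51
2 | $446.51 | $83.45 | $363.06
3 | $363.06 | $99.31 | $263.75
4 | $263.75 | $115.17 | $148.58
5 | $148.58 | $131.03 | $17.55
6 | $17.55 | $17.55 | $0.00
Balance reaches $0.00 in month 6.

6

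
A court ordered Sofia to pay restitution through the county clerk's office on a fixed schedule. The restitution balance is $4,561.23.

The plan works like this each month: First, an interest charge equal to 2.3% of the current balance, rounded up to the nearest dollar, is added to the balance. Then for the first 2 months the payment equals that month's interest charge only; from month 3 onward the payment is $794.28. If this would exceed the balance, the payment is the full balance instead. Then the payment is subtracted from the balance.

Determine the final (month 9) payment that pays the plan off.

Month 1: $4,561.23 +$105.00 interest = $4,666.23; pay $105.00 → $4,561.23
Month 2: $4,561.23 +$105.00 interest = $4,666.23; pay $105.00 → $4,561.23
Month 3: $4,561.23 +$105.00 interest = $4,666.23; pay $794.28 → $3,871.95
Month 4: $3,871.95 +$90.00 interest = $3,961.95; pay $794.28 → $3,167.67
Month 5: $3,167.67 +$73.00 interest = $3,240.67; pay $794.28 → $2,446.39
Month 6: $2,446.39 +$57.00 interest = $2,503.39; pay $794.28 → $1,709.11
Month 7: $1,709.11 +$40.00 interest = $1,749.11; pay $794.28 → $954.83
Month 8: $954.83 +$22.00 interest = $976.83; pay $794.28 → $182.55
Month 9: $182.55 +$5.00 interest = $187.55; pay $187.55 → $0.00

$187.55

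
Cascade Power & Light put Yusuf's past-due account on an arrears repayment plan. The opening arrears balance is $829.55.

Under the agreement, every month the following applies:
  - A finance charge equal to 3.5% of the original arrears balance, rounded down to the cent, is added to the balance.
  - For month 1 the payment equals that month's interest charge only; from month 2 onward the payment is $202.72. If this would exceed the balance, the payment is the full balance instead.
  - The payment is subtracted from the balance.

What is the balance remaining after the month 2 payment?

$655.86

Month 1: $829.55 +$29.03 interest = $858.58; pay $29.03 → $829.55
Month 2: $829.55 +$29.03 interest = $858.58; pay $202.72 → $655.86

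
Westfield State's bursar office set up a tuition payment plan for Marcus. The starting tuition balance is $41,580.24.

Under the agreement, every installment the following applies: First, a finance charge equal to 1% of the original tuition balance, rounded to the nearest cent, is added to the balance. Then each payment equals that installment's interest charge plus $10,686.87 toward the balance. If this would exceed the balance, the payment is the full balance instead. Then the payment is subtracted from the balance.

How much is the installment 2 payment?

Installment 1: opening $41,580.24; interest $415.80 → $41,996.04; payment $11,102.67; balance $30,893.37
Installment 2: opening $30,893.37; interest $415.80 → $31,309.17; payment $11,102.67; balance $20,206.50

$11,102.67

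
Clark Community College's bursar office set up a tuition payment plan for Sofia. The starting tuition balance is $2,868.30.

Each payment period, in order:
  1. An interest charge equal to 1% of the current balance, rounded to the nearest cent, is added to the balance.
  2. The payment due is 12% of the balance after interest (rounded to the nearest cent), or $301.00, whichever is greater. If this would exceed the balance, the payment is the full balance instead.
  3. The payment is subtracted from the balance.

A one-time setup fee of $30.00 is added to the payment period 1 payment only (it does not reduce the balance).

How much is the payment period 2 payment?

$308.98

Payment period 1: opening $2,868.30; interest $28.68 → $2,896.98; payment $347.64 (+ $30.00 fee); balance $2,549.34
Payment period 2: opening $2,549.34; interest $25.49 → $2,574.83; payment $308.98; balance $2,265.85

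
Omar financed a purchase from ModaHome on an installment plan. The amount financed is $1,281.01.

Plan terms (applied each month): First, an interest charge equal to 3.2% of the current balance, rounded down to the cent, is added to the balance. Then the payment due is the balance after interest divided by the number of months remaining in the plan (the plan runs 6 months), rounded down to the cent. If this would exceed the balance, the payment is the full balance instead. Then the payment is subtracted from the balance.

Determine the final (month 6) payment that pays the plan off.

Month 1: $1,281.01 +$40.99 interest = $1,322.00; pay $220.33 → $1,101.67
Month 2: $1,101.67 +$35.25 interest = $1,136.92; pay $227.38 → $909.54
Month 3: $909.54 +$29.10 interest = $938.64; pay $234.66 → $703.98
Month 4: $703.98 +$22.52 interest = $726.50; pay $242.16 → $484.34
Month 5: $484.34 +$15.49 interest = $499.83; pay $249.91 → $249.92
Month 6: $249.92 +$7.99 interest = $257.91; pay $257.91 → $0.00

$257.91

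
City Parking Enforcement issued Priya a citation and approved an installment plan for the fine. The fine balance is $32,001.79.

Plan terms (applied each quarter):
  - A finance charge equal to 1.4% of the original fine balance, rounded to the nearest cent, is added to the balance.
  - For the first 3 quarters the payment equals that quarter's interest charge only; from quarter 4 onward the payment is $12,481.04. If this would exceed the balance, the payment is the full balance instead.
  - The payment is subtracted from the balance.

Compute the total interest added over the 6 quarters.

$2,688.18

Quarter 1: opening $32,001.79; interest $448.03 → $32,449.82; payment $448.03; balance $32,001.79
Quarter 2: opening $32,001.79; interest $448.03 → $32,449.82; payment $448.03; balance $32,001.79
Quarter 3: opening $32,001.79; interest $448.03 → $32,449.82; payment $448.03; balance $32,001.79
Quarter 4: opening $32,001.79; interest $448.03 → $32,449.82; payment $12,481.04; balance $19,968.78
Quarter 5: opening $19,968.78; interest $448.03 → $20,416.81; payment $12,481.04; balance $7,935.77
Quarter 6: opening $7,935.77; interest $448.03 → $8,383.80; payment $8,383.80; balance $0.00
Total interest: $448.03 + $448.03 + $448.03 + $448.03 + $448.03 + $448.03 = $2,688.18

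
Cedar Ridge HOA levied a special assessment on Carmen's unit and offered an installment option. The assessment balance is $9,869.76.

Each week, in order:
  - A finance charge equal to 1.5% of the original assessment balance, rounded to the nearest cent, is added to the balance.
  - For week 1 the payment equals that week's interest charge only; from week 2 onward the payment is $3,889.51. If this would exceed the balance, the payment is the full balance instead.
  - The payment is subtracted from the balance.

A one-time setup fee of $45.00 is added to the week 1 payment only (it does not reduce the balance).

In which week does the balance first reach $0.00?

Week 1: $9,869.76 +$148.05 interest = $10,017.81; pay $148.05 (+ $45.00 fee) → $9,869.76
Week 2: $9,869.76 +$148.05 interest = $10,017.81; pay $3,889.51 → $6,128.30
Week 3: $6,128.30 +$148.05 interest = $6,276.35; pay $3,889.51 → $2,386.84
Week 4: $2,386.84 +$148.05 interest = $2,534.89; pay $2,534.89 → $0.00
Balance reaches $0.00 in week 4.

4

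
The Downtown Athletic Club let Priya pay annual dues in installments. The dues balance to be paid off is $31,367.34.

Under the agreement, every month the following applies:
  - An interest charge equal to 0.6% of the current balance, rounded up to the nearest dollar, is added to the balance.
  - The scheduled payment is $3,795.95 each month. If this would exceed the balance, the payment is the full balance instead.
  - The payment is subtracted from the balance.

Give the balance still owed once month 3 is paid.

$20,480.49

# | Opening | Interest | Payment | End bal
1 | $31,367.34 | $189.00 | $3,795.95 | $27,760.39
2 | $27,760.39 | $167.00 | $3,795.95 | $24,131.44
3 | $24,131.44 | $145.00 | $3,795.95 | $20,480.49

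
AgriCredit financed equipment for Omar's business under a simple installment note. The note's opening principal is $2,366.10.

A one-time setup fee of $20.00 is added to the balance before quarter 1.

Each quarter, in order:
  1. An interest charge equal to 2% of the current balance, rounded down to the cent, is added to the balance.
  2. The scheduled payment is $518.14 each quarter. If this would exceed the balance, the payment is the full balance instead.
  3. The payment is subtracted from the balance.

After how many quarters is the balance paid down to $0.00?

# | Opening | Interest | Payment | End bal
1 | $2,386.10 | $47.72 | $518.14 | $1,915.68
2 | $1,915.68 | $38.31 | $518.14 | $1,435.85
3 | $1,435.85 | $28.71 | $518.14 | $946.42
4 | $946.42 | $18.92 | $518.14 | $447.20
5 | $447.20 | $8.94 | $456.14 | $0.00
Balance reaches $0.00 in quarter 5.

5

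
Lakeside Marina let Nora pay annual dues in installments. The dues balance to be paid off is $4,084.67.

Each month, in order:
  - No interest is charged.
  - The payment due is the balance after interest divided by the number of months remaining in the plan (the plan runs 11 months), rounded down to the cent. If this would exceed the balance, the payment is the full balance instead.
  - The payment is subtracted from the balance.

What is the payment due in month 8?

$371.34

Month 1: opening $4,084.67; payment $371.33; balance $3,713.34
Month 2: opening $3,713.34; payment $371.33; balance $3,342.01
Month 3: opening $3,342.01; payment $371.33; balance $2,970.68
Month 4: opening $2,970.68; payment $371.33; balance $2,599.35
Month 5: opening $2,599.35; payment $371.33; balance $2,228.02
Month 6: opening $2,228.02; payment $371.33; balance $1,856.69
Month 7: opening $1,856.69; payment $371.33; balance $1,485.36
Month 8: opening $1,485.36; payment $371.34; balance $1,114.02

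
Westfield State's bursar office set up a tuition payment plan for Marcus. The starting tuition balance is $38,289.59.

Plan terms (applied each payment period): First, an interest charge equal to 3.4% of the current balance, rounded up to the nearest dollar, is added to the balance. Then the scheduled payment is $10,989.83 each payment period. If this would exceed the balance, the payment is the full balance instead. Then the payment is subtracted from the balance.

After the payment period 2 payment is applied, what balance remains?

$18,584.93

# | Opening | Interest | Payment | End bal
1 | $38,289.59 | $1,302.00 | $10,989.83 | $28,601.76
2 | $28,601.76 | $973.00 | $10,989.83 | $18,584.93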